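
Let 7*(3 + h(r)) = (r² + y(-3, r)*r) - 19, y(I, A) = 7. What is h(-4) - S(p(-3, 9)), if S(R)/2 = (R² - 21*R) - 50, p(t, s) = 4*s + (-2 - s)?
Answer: -752/7 ≈ -107.43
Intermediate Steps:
p(t, s) = -2 + 3*s
S(R) = -100 - 42*R + 2*R² (S(R) = 2*((R² - 21*R) - 50) = 2*(-50 + R² - 21*R) = -100 - 42*R + 2*R²)
h(r) = -40/7 + r + r²/7 (h(r) = -3 + ((r² + 7*r) - 19)/7 = -3 + (-19 + r² + 7*r)/7 = -3 + (-19/7 + r + r²/7) = -40/7 + r + r²/7)
h(-4) - S(p(-3, 9)) = (-40/7 - 4 + (⅐)*(-4)²) - (-100 - 42*(-2 + 3*9) + 2*(-2 + 3*9)²) = (-40/7 - 4 + (⅐)*16) - (-100 - 42*(-2 + 27) + 2*(-2 + 27)²) = (-40/7 - 4 + 16/7) - (-100 - 42*25 + 2*25²) = -52/7 - (-100 - 1050 + 2*625) = -52/7 - (-100 - 1050 + 1250) = -52/7 - 1*100 = -52/7 - 100 = -752/7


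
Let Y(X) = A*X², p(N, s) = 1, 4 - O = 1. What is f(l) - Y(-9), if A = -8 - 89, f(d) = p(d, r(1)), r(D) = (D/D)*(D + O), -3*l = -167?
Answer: 7858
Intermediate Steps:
l = 167/3 (l = -⅓*(-167) = 167/3 ≈ 55.667)
O = 3 (O = 4 - 1*1 = 4 - 1 = 3)
r(D) = 3 + D (r(D) = (D/D)*(D + 3) = 1*(3 + D) = 3 + D)
f(d) = 1
A = -97
Y(X) = -97*X²
f(l) - Y(-9) = 1 - (-97)*(-9)² = 1 - (-97)*81 = 1 - 1*(-7857) = 1 + 7857 = 7858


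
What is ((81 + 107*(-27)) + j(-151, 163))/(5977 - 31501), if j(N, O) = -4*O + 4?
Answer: 96/709 ≈ 0.13540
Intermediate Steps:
j(N, O) = 4 - 4*O
((81 + 107*(-27)) + j(-151, 163))/(5977 - 31501) = ((81 + 107*(-27)) + (4 - 4*163))/(5977 - 31501) = ((81 - 2889) + (4 - 652))/(-25524) = (-2808 - 648)*(-1/25524) = -3456*(-1/25524) = 96/709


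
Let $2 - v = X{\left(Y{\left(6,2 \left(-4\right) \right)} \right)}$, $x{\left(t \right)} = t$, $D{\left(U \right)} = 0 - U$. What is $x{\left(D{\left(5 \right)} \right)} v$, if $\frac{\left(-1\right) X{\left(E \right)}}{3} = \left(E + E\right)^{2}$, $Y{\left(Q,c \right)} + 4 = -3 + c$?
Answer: $-13510$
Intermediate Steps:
$D{\left(U \right)} = - U$
$Y{\left(Q,c \right)} = -7 + c$ ($Y{\left(Q,c \right)} = -4 + \left(-3 + c\right) = -7 + c$)
$X{\left(E \right)} = - 12 E^{2}$ ($X{\left(E \right)} = - 3 \left(E + E\right)^{2} = - 3 \left(2 E\right)^{2} = - 3 \cdot 4 E^{2} = - 12 E^{2}$)
$v = 2702$ ($v = 2 - - 12 \left(-7 + 2 \left(-4\right)\right)^{2} = 2 - - 12 \left(-7 - 8\right)^{2} = 2 - - 12 \left(-15\right)^{2} = 2 - \left(-12\right) 225 = 2 - -2700 = 2 + 2700 = 2702$)
$x{\left(D{\left(5 \right)} \right)} v = \left(-1\right) 5 \cdot 2702 = \left(-5\right) 2702 = -13510$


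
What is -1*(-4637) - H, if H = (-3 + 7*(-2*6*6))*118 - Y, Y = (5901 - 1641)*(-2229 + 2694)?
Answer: 2045363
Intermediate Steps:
Y = 1980900 (Y = 4260*465 = 1980900)
H = -2040726 (H = (-3 + 7*(-2*6*6))*118 - 1*1980900 = (-3 + 7*(-12*6))*118 - 1980900 = (-3 + 7*(-72))*118 - 1980900 = (-3 - 504)*118 - 1980900 = -507*118 - 1980900 = -59826 - 1980900 = -2040726)
-1*(-4637) - H = -1*(-4637) - 1*(-2040726) = 4637 + 2040726 = 2045363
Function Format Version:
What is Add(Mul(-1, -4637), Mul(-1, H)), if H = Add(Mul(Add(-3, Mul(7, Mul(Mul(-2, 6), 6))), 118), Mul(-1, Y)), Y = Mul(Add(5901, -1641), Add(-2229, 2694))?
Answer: 2045363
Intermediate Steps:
Y = 1980900 (Y = Mul(4260, 465) = 1980900)
H = -2040726 (H = Add(Mul(Add(-3, Mul(7, Mul(Mul(-2, 6), 6))), 118), Mul(-1, 1980900)) = Add(Mul(Add(-3, Mul(7, Mul(-12, 6))), 118), -1980900) = Add(Mul(Add(-3, Mul(7, -72)), 118), -1980900) = Add(Mul(Add(-3, -504), 118), -1980900) = Add(Mul(-507, 118), -1980900) = Add(-59826, -1980900) = -2040726)
Add(Mul(-1, -4637), Mul(-1, H)) = Add(Mul(-1, -4637), Mul(-1, -2040726)) = Add(4637, 2040726) = 2045363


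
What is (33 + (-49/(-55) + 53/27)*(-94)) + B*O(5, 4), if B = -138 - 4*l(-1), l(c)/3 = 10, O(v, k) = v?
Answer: -2265017/1485 ≈ -1525.3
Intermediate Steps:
l(c) = 30 (l(c) = 3*10 = 30)
B = -258 (B = -138 - 4*30 = -138 - 1*120 = -138 - 120 = -258)
(33 + (-49/(-55) + 53/27)*(-94)) + B*O(5, 4) = (33 + (-49/(-55) + 53/27)*(-94)) - 258*5 = (33 + (-49*(-1/55) + 53*(1/27))*(-94)) - 1290 = (33 + (49/55 + 53/27)*(-94)) - 1290 = (33 + (4238/1485)*(-94)) - 1290 = (33 - 398372/1485) - 1290 = -349367/1485 - 1290 = -2265017/1485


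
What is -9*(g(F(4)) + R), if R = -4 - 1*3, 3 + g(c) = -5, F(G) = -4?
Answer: 135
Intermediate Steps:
g(c) = -8 (g(c) = -3 - 5 = -8)
R = -7 (R = -4 - 3 = -7)
-9*(g(F(4)) + R) = -9*(-8 - 7) = -9*(-15) = 135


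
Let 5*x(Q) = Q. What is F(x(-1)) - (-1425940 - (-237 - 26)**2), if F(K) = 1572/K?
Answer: 1487249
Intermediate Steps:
x(Q) = Q/5
F(x(-1)) - (-1425940 - (-237 - 26)**2) = 1572/(((1/5)*(-1))) - (-1425940 - (-237 - 26)**2) = 1572/(-1/5) - (-1425940 - 1*(-263)**2) = 1572*(-5) - (-1425940 - 1*69169) = -7860 - (-1425940 - 69169) = -7860 - 1*(-1495109) = -7860 + 1495109 = 1487249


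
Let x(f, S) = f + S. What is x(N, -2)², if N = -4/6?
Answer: 64/9 ≈ 7.1111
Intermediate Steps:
N = -⅔ (N = -4*⅙ = -⅔ ≈ -0.66667)
x(f, S) = S + f
x(N, -2)² = (-2 - ⅔)² = (-8/3)² = 64/9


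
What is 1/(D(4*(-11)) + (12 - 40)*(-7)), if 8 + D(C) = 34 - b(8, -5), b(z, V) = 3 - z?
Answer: 1/227 ≈ 0.0044053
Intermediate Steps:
D(C) = 31 (D(C) = -8 + (34 - (3 - 1*8)) = -8 + (34 - (3 - 8)) = -8 + (34 - 1*(-5)) = -8 + (34 + 5) = -8 + 39 = 31)
1/(D(4*(-11)) + (12 - 40)*(-7)) = 1/(31 + (12 - 40)*(-7)) = 1/(31 - 28*(-7)) = 1/(31 + 196) = 1/227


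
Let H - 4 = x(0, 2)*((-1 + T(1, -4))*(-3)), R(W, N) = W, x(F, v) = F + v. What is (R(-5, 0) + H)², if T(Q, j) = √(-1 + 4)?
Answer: 133 - 60*√3 ≈ 29.077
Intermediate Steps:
T(Q, j) = √3
H = 10 - 6*√3 (H = 4 + (0 + 2)*((-1 + √3)*(-3)) = 4 + 2*(3 - 3*√3) = 4 + (6 - 6*√3) = 10 - 6*√3 ≈ -0.39230)
(R(-5, 0) + H)² = (-5 + (10 - 6*√3))² = (5 - 6*√3)²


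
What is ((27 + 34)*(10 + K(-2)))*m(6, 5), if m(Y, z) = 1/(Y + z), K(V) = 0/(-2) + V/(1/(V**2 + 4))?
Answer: -366/11 ≈ -33.273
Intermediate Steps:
K(V) = V*(4 + V**2) (K(V) = 0*(-1/2) + V/(1/(4 + V**2)) = 0 + V*(4 + V**2) = V*(4 + V**2))
((27 + 34)*(10 + K(-2)))*m(6, 5) = ((27 + 34)*(10 - 2*(4 + (-2)**2)))/(6 + 5) = (61*(10 - 2*(4 + 4)))/11 = (61*(10 - 2*8))*(1/11) = (61*(10 - 16))*(1/11) = (61*(-6))*(1/11) = -366*1/11 = -366/11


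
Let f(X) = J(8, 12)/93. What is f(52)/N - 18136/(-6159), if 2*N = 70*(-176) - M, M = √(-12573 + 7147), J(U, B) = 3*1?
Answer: 14222898770776/4830116305059 + I*√5426/2352711303 ≈ 2.9446 + 3.1309e-8*I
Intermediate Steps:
J(U, B) = 3
M = I*√5426 (M = √(-5426) = I*√5426 ≈ 73.661*I)
f(X) = 1/31 (f(X) = 3/93 = 3*(1/93) = 1/31)
N = -6160 - I*√5426/2 (N = (70*(-176) - I*√5426)/2 = (-12320 - I*√5426)/2 = -6160 - I*√5426/2 ≈ -6160.0 - 36.831*I)
f(52)/N - 18136/(-6159) = 1/(31*(-6160 - I*√5426/2)) - 18136/(-6159) = 1/(31*(-6160 - I*√5426/2)) - 18136*(-1/6159) = 1/(31*(-6160 - I*√5426/2)) + 18136/6159 = 18136/6159 + 1/(31*(-6160 - I*√5426/2))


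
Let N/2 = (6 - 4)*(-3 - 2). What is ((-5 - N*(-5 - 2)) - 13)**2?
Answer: 24964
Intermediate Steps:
N = -20 (N = 2*((6 - 4)*(-3 - 2)) = 2*(2*(-5)) = 2*(-10) = -20)
((-5 - N*(-5 - 2)) - 13)**2 = ((-5 - (-20)*(-5 - 2)) - 13)**2 = ((-5 - (-20)*(-7)) - 13)**2 = ((-5 - 1*140) - 13)**2 = ((-5 - 140) - 13)**2 = (-145 - 13)**2 = (-158)**2 = 24964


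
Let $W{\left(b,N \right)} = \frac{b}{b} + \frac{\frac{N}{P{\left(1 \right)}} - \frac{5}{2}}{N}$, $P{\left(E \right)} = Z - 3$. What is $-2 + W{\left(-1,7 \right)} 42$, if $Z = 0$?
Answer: $11$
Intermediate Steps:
$P{\left(E \right)} = -3$ ($P{\left(E \right)} = 0 - 3 = -3$)
$W{\left(b,N \right)} = 1 + \frac{- \frac{5}{2} - \frac{N}{3}}{N}$ ($W{\left(b,N \right)} = \frac{b}{b} + \frac{\frac{N}{-3} - \frac{5}{2}}{N} = 1 + \frac{N \left(- \frac{1}{3}\right) - \frac{5}{2}}{N} = 1 + \frac{- \frac{N}{3} - \frac{5}{2}}{N} = 1 + \frac{- \frac{5}{2} - \frac{N}{3}}{N}$)
$-2 + W{\left(-1,7 \right)} 42 = -2 + \frac{-15 + 4 \cdot 7}{6 \cdot 7} \cdot 42 = -2 + \frac{1}{6} \cdot \frac{1}{7} \left(-15 + 28\right) 42 = -2 + \frac{1}{6} \cdot \frac{1}{7} \cdot 13 \cdot 42 = -2 + \frac{13}{42} \cdot 42 = -2 + 13 = 11$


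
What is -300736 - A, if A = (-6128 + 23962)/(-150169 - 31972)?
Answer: -54776337942/182141 ≈ -3.0074e+5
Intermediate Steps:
A = -17834/182141 (A = 17834/(-182141) = 17834*(-1/182141) = -17834/182141 ≈ -0.097913)
-300736 - A = -300736 - 1*(-17834/182141) = -300736 + 17834/182141 = -54776337942/182141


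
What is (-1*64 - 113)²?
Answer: 31329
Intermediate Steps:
(-1*64 - 113)² = (-64 - 113)² = (-177)² = 31329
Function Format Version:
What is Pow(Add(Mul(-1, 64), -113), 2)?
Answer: 31329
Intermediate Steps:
Pow(Add(Mul(-1, 64), -113), 2) = Pow(Add(-64, -113), 2) = Pow(-177, 2) = 31329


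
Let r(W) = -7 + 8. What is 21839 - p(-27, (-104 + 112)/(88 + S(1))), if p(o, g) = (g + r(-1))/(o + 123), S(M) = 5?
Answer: 194978491/8928 ≈ 21839.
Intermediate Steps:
r(W) = 1
p(o, g) = (1 + g)/(123 + o) (p(o, g) = (g + 1)/(o + 123) = (1 + g)/(123 + o))
21839 - p(-27, (-104 + 112)/(88 + S(1))) = 21839 - (1 + (-104 + 112)/(88 + 5))/(123 - 27) = 21839 - (1 + 8/93)/96 = 21839 - 101/(96*93) = 21839 - 1*101/8928 = 21839 - 101/8928 = 194978491/8928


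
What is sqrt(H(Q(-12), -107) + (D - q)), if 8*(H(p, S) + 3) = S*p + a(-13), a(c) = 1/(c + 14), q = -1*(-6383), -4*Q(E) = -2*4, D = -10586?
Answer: I*sqrt(271978)/4 ≈ 130.38*I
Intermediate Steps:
Q(E) = 2 (Q(E) = -(-1)*4/2 = -1/4*(-8) = 2)
q = 6383
a(c) = 1/(14 + c)
H(p, S) = -23/8 + S*p/8 (H(p, S) = -3 + (S*p + 1/(14 - 13))/8 = -3 + (S*p + 1/1)/8 = -3 + (S*p + 1)/8 = -3 + (1 + S*p)/8 = -3 + (1/8 + S*p/8) = -23/8 + S*p/8)
sqrt(H(Q(-12), -107) + (D - q)) = sqrt((-23/8 + (1/8)*(-107)*2) + (-10586 - 1*6383)) = sqrt((-23/8 - 107/4) + (-10586 - 6383)) = sqrt(-237/8 - 16969) = sqrt(-135989/8) = I*sqrt(271978)/4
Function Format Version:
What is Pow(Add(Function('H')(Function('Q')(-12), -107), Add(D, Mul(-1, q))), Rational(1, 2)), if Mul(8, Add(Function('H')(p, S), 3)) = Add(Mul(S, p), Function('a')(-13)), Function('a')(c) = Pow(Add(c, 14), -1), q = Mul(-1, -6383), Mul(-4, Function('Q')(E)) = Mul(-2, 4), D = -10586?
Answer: Mul(Rational(1, 4), I, Pow(271978, Rational(1, 2))) ≈ Mul(130.38, I)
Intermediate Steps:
Function('Q')(E) = 2 (Function('Q')(E) = Mul(Rational(-1, 4), Mul(-2, 4)) = Mul(Rational(-1, 4), -8) = 2)
q = 6383
Function('a')(c) = Pow(Add(14, c), -1)
Function('H')(p, S) = Add(Rational(-23, 8), Mul(Rational(1, 8), S, p)) (Function('H')(p, S) = Add(-3, Mul(Rational(1, 8), Add(Mul(S, p), Pow(Add(14, -13), -1)))) = Add(-3, Mul(Rational(1, 8), Add(Mul(S, p), Pow(1, -1)))) = Add(-3, Mul(Rational(1, 8), Add(Mul(S, p), 1))) = Add(-3, Mul(Rational(1, 8), Add(1, Mul(S, p)))) = Add(-3, Add(Rational(1, 8), Mul(Rational(1, 8), S, p))) = Add(Rational(-23, 8), Mul(Rational(1, 8), S, p)))
Pow(Add(Function('H')(Function('Q')(-12), -107), Add(D, Mul(-1, q))), Rational(1, 2)) = Pow(Add(Add(Rational(-23, 8), Mul(Rational(1, 8), -107, 2)), Add(-10586, Mul(-1, 6383))), Rational(1, 2)) = Pow(Add(Add(Rational(-23, 8), Rational(-107, 4)), Add(-10586, -6383)), Rational(1, 2)) = Pow(Add(Rational(-237, 8), -16969), Rational(1, 2)) = Pow(Rational(-135989, 8), Rational(1, 2)) = Mul(Rational(1, 4), I, Pow(271978, Rational(1, 2)))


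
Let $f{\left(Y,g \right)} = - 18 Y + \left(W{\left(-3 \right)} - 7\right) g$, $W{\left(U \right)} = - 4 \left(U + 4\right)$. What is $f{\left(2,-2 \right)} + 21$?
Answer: $7$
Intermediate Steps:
$W{\left(U \right)} = -16 - 4 U$ ($W{\left(U \right)} = - 4 \left(4 + U\right) = -16 - 4 U$)
$f{\left(Y,g \right)} = - 18 Y - 11 g$ ($f{\left(Y,g \right)} = - 18 Y + \left(\left(-16 - -12\right) - 7\right) g = - 18 Y + \left(\left(-16 + 12\right) - 7\right) g = - 18 Y + \left(-4 - 7\right) g = - 18 Y - 11 g$)
$f{\left(2,-2 \right)} + 21 = \left(\left(-18\right) 2 - -22\right) + 21 = \left(-36 + 22\right) + 21 = -14 + 21 = 7$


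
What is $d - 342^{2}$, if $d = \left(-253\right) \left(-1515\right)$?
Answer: $266331$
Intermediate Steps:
$d = 383295$
$d - 342^{2} = 383295 - 342^{2} = 383295 - 116964 = 266331$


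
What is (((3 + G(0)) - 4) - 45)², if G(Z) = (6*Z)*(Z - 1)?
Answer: 2116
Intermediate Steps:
G(Z) = 6*Z*(-1 + Z) (G(Z) = (6*Z)*(-1 + Z) = 6*Z*(-1 + Z))
(((3 + G(0)) - 4) - 45)² = (((3 + 6*0*(-1 + 0)) - 4) - 45)² = (((3 + 6*0*(-1)) - 4) - 45)² = (((3 + 0) - 4) - 45)² = ((3 - 4) - 45)² = (-1 - 45)² = (-46)² = 2116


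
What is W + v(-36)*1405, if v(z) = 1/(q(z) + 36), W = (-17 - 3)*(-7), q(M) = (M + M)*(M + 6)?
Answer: 308845/2196 ≈ 140.64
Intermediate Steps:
q(M) = 2*M*(6 + M) (q(M) = (2*M)*(6 + M) = 2*M*(6 + M))
W = 140 (W = -20*(-7) = 140)
v(z) = 1/(36 + 2*z*(6 + z)) (v(z) = 1/(2*z*(6 + z) + 36) = 1/(36 + 2*z*(6 + z)))
W + v(-36)*1405 = 140 + (1/(2*(18 - 36*(6 - 36))))*1405 = 140 + (1/(2*(18 - 36*(-30))))*1405 = 140 + (1/(2*(18 + 1080)))*1405 = 140 + ((1/2)/1098)*1405 = 140 + ((1/2)*(1/1098))*1405 = 140 + (1/2196)*1405 = 140 + 1405/2196 = 308845/2196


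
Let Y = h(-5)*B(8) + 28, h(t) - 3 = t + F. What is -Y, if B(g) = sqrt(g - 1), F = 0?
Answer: -28 + 2*sqrt(7) ≈ -22.708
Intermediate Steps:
B(g) = sqrt(-1 + g)
h(t) = 3 + t (h(t) = 3 + (t + 0) = 3 + t)
Y = 28 - 2*sqrt(7) (Y = (3 - 5)*sqrt(-1 + 8) + 28 = -2*sqrt(7) + 28 = 28 - 2*sqrt(7) ≈ 22.708)
-Y = -(28 - 2*sqrt(7)) = -28 + 2*sqrt(7)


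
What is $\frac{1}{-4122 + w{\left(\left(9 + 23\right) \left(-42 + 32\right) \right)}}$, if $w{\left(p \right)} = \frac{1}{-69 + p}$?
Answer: $- \frac{389}{1603459} \approx -0.0002426$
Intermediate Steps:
$\frac{1}{-4122 + w{\left(\left(9 + 23\right) \left(-42 + 32\right) \right)}} = \frac{1}{-4122 + \frac{1}{-69 + \left(9 + 23\right) \left(-42 + 32\right)}} = \frac{1}{-4122 + \frac{1}{-69 + 32 \left(-10\right)}} = \frac{1}{-4122 + \frac{1}{-69 - 320}} = \frac{1}{-4122 + \frac{1}{-389}} = \frac{1}{-4122 - \frac{1}{389}} = \frac{1}{- \frac{1603459}{389}} = - \frac{389}{1603459}$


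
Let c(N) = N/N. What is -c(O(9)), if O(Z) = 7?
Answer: -1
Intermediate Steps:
c(N) = 1
-c(O(9)) = -1*1 = -1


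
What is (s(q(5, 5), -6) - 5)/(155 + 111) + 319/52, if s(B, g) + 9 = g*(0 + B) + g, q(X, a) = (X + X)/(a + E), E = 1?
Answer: 41647/6916 ≈ 6.0218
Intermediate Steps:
q(X, a) = 2*X/(1 + a) (q(X, a) = (X + X)/(a + 1) = (2*X)/(1 + a) = 2*X/(1 + a))
s(B, g) = -9 + g + B*g (s(B, g) = -9 + (g*(0 + B) + g) = -9 + (g*B + g) = -9 + (B*g + g) = -9 + (g + B*g) = -9 + g + B*g)
(s(q(5, 5), -6) - 5)/(155 + 111) + 319/52 = ((-9 - 6 + (2*5/(1 + 5))*(-6)) - 5)/(155 + 111) + 319/52 = ((-9 - 6 + (2*5/6)*(-6)) - 5)/266 + 319*(1/52) = ((-9 - 6 + (2*5*(⅙))*(-6)) - 5)*(1/266) + 319/52 = ((-9 - 6 + (5/3)*(-6)) - 5)*(1/266) + 319/52 = ((-9 - 6 - 10) - 5)*(1/266) + 319/52 = (-25 - 5)*(1/266) + 319/52 = -30*1/266 + 319/52 = -15/133 + 319/52 = 41647/6916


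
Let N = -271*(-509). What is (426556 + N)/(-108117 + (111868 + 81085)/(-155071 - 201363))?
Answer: -201205210830/38536767731 ≈ -5.2211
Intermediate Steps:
N = 137939
(426556 + N)/(-108117 + (111868 + 81085)/(-155071 - 201363)) = (426556 + 137939)/(-108117 + (111868 + 81085)/(-155071 - 201363)) = 564495/(-108117 + 192953/(-356434)) = 564495/(-108117 + 192953*(-1/356434)) = 564495/(-108117 - 192953/356434) = 564495/(-38536767731/356434) = 564495*(-356434/38536767731) = -201205210830/38536767731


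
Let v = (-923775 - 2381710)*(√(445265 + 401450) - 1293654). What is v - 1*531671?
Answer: 4276153360519 - 3305485*√846715 ≈ 4.2731e+12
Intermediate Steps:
v = 4276153892190 - 3305485*√846715 (v = -3305485*(√846715 - 1293654) = -3305485*(-1293654 + √846715) = 4276153892190 - 3305485*√846715 ≈ 4.2731e+12)
v - 1*531671 = (4276153892190 - 3305485*√846715) - 1*531671 = (4276153892190 - 3305485*√846715) - 531671 = 4276153360519 - 3305485*√846715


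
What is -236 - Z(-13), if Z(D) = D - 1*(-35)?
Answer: -258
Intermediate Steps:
Z(D) = 35 + D (Z(D) = D + 35 = 35 + D)
-236 - Z(-13) = -236 - (35 - 13) = -236 - 1*22 = -236 - 22 = -258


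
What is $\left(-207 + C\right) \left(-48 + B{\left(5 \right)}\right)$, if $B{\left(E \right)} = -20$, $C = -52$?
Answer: $17612$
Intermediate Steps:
$\left(-207 + C\right) \left(-48 + B{\left(5 \right)}\right) = \left(-207 - 52\right) \left(-48 - 20\right) = \left(-259\right) \left(-68\right) = 17612$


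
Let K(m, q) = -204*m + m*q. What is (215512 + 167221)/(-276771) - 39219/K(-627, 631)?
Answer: -2776183076/2245443123 ≈ -1.2364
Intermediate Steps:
(215512 + 167221)/(-276771) - 39219/K(-627, 631) = (215512 + 167221)/(-276771) - 39219*(-1/(627*(-204 + 631))) = 382733*(-1/276771) - 39219/((-627*427)) = -382733/276771 - 39219/(-267729) = -382733/276771 - 39219*(-1/267729) = -382733/276771 + 13073/89243 = -2776183076/2245443123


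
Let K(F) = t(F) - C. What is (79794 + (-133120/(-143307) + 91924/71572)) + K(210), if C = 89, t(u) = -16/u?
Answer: 7153454534896634/89746725285 ≈ 79707.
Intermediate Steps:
K(F) = -89 - 16/F (K(F) = -16/F - 1*89 = -16/F - 89 = -89 - 16/F)
(79794 + (-133120/(-143307) + 91924/71572)) + K(210) = (79794 + (-133120/(-143307) + 91924/71572)) + (-89 - 16/210) = (79794 + (-133120*(-1/143307) + 91924*(1/71572))) + (-89 - 16*1/210) = (79794 + (133120/143307 + 22981/17893)) + (-89 - 8/105) = (79794 + 5675254327/2564192151) - 9353/105 = 204612823751221/2564192151 - 9353/105 = 7153454534896634/89746725285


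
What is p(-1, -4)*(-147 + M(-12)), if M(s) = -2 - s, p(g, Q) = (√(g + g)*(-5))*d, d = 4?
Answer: 2740*I*√2 ≈ 3874.9*I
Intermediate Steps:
p(g, Q) = -20*√2*√g (p(g, Q) = (√(g + g)*(-5))*4 = (√(2*g)*(-5))*4 = ((√2*√g)*(-5))*4 = -5*√2*√g*4 = -20*√2*√g)
p(-1, -4)*(-147 + M(-12)) = (-20*√2*√(-1))*(-147 + (-2 - 1*(-12))) = (-20*√2*I)*(-147 + (-2 + 12)) = (-20*I*√2)*(-147 + 10) = -20*I*√2*(-137) = 2740*I*√2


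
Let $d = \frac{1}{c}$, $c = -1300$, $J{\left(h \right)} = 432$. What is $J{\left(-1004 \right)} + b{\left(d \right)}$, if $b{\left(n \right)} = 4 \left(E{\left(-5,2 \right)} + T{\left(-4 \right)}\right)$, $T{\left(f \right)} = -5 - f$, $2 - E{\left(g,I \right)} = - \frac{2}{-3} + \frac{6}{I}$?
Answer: $\frac{1264}{3} \approx 421.33$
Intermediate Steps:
$E{\left(g,I \right)} = \frac{4}{3} - \frac{6}{I}$ ($E{\left(g,I \right)} = 2 - \left(- \frac{2}{-3} + \frac{6}{I}\right) = 2 - \left(\left(-2\right) \left(- \frac{1}{3}\right) + \frac{6}{I}\right) = 2 - \left(\frac{2}{3} + \frac{6}{I}\right) = \frac{4}{3} - \frac{6}{I}$)
$d = - \frac{1}{1300}$ ($d = \frac{1}{-1300} = - \frac{1}{1300} \approx -0.00076923$)
$b{\left(n \right)} = - \frac{32}{3}$ ($b{\left(n \right)} = 4 \left(\left(\frac{4}{3} - \frac{6}{2}\right) - 1\right) = 4 \left(\left(\frac{4}{3} - 3\right) + \left(-5 + 4\right)\right) = 4 \left(\left(\frac{4}{3} - 3\right) - 1\right) = 4 \left(- \frac{5}{3} - 1\right) = 4 \left(- \frac{8}{3}\right) = - \frac{32}{3}$)
$J{\left(-1004 \right)} + b{\left(d \right)} = 432 - \frac{32}{3} = \frac{1264}{3}$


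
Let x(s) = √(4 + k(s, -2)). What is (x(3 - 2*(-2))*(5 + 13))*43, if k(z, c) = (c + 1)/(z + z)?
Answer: 387*√770/7 ≈ 1534.1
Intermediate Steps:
k(z, c) = (1 + c)/(2*z) (k(z, c) = (1 + c)/((2*z)) = (1 + c)*(1/(2*z)) = (1 + c)/(2*z))
x(s) = √(4 - 1/(2*s)) (x(s) = √(4 + (1 - 2)/(2*s)) = √(4 + (½)*(-1)/s) = √(4 - 1/(2*s)))
(x(3 - 2*(-2))*(5 + 13))*43 = ((√(16 - 2/(3 - 2*(-2)))/2)*(5 + 13))*43 = ((√(16 - 2/(3 + 4))/2)*18)*43 = ((√(16 - 2/7)/2)*18)*43 = ((√(110/7)/2)*18)*43 = (((√770/7)/2)*18)*43 = ((√770/14)*18)*43 = (9*√770/7)*43 = 387*√770/7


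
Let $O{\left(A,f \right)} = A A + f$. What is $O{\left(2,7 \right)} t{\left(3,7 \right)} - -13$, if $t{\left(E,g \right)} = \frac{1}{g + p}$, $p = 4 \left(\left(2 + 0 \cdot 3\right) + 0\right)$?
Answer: $\frac{206}{15} \approx 13.733$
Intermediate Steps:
$p = 8$ ($p = 4 \left(\left(2 + 0\right) + 0\right) = 4 \left(2 + 0\right) = 4 \cdot 2 = 8$)
$t{\left(E,g \right)} = \frac{1}{8 + g}$ ($t{\left(E,g \right)} = \frac{1}{g + 8} = \frac{1}{8 + g}$)
$O{\left(A,f \right)} = f + A^{2}$ ($O{\left(A,f \right)} = A^{2} + f = f + A^{2}$)
$O{\left(2,7 \right)} t{\left(3,7 \right)} - -13 = \frac{7 + 2^{2}}{8 + 7} - -13 = \frac{7 + 4}{15} + \left(-7 + 20\right) = 11 \cdot \frac{1}{15} + 13 = \frac{11}{15} + 13 = \frac{206}{15}$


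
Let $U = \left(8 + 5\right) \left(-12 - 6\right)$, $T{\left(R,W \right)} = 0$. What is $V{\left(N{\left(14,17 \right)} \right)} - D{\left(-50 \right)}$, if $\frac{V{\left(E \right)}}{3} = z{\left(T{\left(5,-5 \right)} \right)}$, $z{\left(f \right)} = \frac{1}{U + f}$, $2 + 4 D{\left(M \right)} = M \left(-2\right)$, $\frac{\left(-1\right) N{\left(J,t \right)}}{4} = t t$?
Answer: $- \frac{956}{39} \approx -24.513$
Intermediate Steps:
$N{\left(J,t \right)} = - 4 t^{2}$ ($N{\left(J,t \right)} = - 4 t t = - 4 t^{2}$)
$U = -234$ ($U = 13 \left(-18\right) = -234$)
$D{\left(M \right)} = - \frac{1}{2} - \frac{M}{2}$ ($D{\left(M \right)} = - \frac{1}{2} + \frac{M \left(-2\right)}{4} = - \frac{1}{2} + \frac{\left(-2\right) M}{4} = - \frac{1}{2} - \frac{M}{2}$)
$z{\left(f \right)} = \frac{1}{-234 + f}$
$V{\left(E \right)} = - \frac{1}{78}$ ($V{\left(E \right)} = \frac{3}{-234 + 0} = \frac{3}{-234} = 3 \left(- \frac{1}{234}\right) = - \frac{1}{78}$)
$V{\left(N{\left(14,17 \right)} \right)} - D{\left(-50 \right)} = - \frac{1}{78} - \left(- \frac{1}{2} - -25\right) = - \frac{1}{78} - \left(- \frac{1}{2} + 25\right) = - \frac{1}{78} - \frac{49}{2} = - \frac{956}{39}$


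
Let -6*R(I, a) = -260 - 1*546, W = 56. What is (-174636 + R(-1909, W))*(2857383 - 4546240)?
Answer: 884125083785/3 ≈ 2.9471e+11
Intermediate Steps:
R(I, a) = 403/3 (R(I, a) = -(-260 - 1*546)/6 = -(-260 - 546)/6 = -⅙*(-806) = 403/3)
(-174636 + R(-1909, W))*(2857383 - 4546240) = (-174636 + 403/3)*(2857383 - 4546240) = -523505/3*(-1688857) = 884125083785/3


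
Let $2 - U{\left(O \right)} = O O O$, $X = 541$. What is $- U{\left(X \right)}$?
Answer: $158340419$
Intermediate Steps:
$U{\left(O \right)} = 2 - O^{3}$ ($U{\left(O \right)} = 2 - O O O = 2 - O^{2} O = 2 - O^{3}$)
$- U{\left(X \right)} = - (2 - 541^{3}) = - (2 - 158340421) = \left(-1\right) \left(-158340419\right) = 158340419$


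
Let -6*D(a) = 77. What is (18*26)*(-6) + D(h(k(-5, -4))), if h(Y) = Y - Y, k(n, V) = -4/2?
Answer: -16925/6 ≈ -2820.8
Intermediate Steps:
k(n, V) = -2 (k(n, V) = -4*1/2 = -2)
h(Y) = 0
D(a) = -77/6 (D(a) = -1/6*77 = -77/6)
(18*26)*(-6) + D(h(k(-5, -4))) = (18*26)*(-6) - 77/6 = 468*(-6) - 77/6 = -2808 - 77/6 = -16925/6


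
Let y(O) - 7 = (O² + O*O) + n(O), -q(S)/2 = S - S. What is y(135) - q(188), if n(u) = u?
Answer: 36592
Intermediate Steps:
q(S) = 0 (q(S) = -2*(S - S) = -2*0 = 0)
y(O) = 7 + O + 2*O² (y(O) = 7 + ((O² + O*O) + O) = 7 + ((O² + O²) + O) = 7 + (2*O² + O) = 7 + (O + 2*O²) = 7 + O + 2*O²)
y(135) - q(188) = (7 + 135 + 2*135²) - 1*0 = (7 + 135 + 2*18225) + 0 = (7 + 135 + 36450) + 0 = 36592 + 0 = 36592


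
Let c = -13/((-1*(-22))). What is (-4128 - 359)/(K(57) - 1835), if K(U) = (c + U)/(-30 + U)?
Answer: 2665278/1088749 ≈ 2.4480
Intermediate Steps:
c = -13/22 ≈ -0.59091
K(U) = (-13/22 + U)/(-30 + U)
(-4128 - 359)/(K(57) - 1835) = (-4128 - 359)/((-13/22 + 57)/(-30 + 57) - 1835) = -4487/((1241/22)/27 - 1835) = -4487/((1/27)*(1241/22) - 1835) = -4487/(1241/594 - 1835) = -4487/(-1088749/594) = -4487*(-594/1088749) = 2665278/1088749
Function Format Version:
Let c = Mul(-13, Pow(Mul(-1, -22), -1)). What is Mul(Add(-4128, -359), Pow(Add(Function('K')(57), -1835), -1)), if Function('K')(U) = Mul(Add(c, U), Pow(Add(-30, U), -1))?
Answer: Rational(2665278, 1088749) ≈ 2.4480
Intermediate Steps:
c = Rational(-13, 22) (c = Mul(-13, Pow(22, -1)) = Mul(-13, Rational(1, 22)) = Rational(-13, 22) ≈ -0.59091)
Function('K')(U) = Mul(Pow(Add(-30, U), -1), Add(Rational(-13, 22), U)) (Function('K')(U) = Mul(Add(Rational(-13, 22), U), Pow(Add(-30, U), -1)) = Mul(Pow(Add(-30, U), -1), Add(Rational(-13, 22), U)))
Mul(Add(-4128, -359), Pow(Add(Function('K')(57), -1835), -1)) = Mul(Add(-4128, -359), Pow(Add(Mul(Pow(Add(-30, 57), -1), Add(Rational(-13, 22), 57)), -1835), -1)) = Mul(-4487, Pow(Add(Mul(Pow(27, -1), Rational(1241, 22)), -1835), -1)) = Mul(-4487, Pow(Add(Mul(Rational(1, 27), Rational(1241, 22)), -1835), -1)) = Mul(-4487, Pow(Add(Rational(1241, 594), -1835), -1)) = Mul(-4487, Pow(Rational(-1088749, 594), -1)) = Mul(-4487, Rational(-594, 1088749)) = Rational(2665278, 1088749)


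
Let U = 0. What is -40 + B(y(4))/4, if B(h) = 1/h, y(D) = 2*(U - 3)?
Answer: -961/24 ≈ -40.042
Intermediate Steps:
y(D) = -6 (y(D) = 2*(0 - 3) = 2*(-3) = -6)
-40 + B(y(4))/4 = -40 + 1/(4*(-6)) = -40 + (¼)*(-⅙) = -40 - 1/24 = -961/24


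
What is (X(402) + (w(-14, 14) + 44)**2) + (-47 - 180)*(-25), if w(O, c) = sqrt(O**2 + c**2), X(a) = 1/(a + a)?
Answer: 6434413/804 + 1232*sqrt(2) ≈ 9745.3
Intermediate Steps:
X(a) = 1/(2*a)
(X(402) + (w(-14, 14) + 44)**2) + (-47 - 180)*(-25) = ((1/2)/402 + (sqrt((-14)**2 + 14**2) + 44)**2) + (-47 - 180)*(-25) = ((1/2)*(1/402) + (sqrt(196 + 196) + 44)**2) - 227*(-25) = (1/804 + (sqrt(392) + 44)**2) + 5675 = (1/804 + (14*sqrt(2) + 44)**2) + 5675 = (1/804 + (44 + 14*sqrt(2))**2) + 5675 = 4562701/804 + (44 + 14*sqrt(2))**2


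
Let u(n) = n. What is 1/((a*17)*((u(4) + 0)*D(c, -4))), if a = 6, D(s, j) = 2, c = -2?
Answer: 1/816 ≈ 0.0012255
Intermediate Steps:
1/((a*17)*((u(4) + 0)*D(c, -4))) = 1/((6*17)*((4 + 0)*2)) = 1/(102*(4*2)) = 1/(102*8) = 1/816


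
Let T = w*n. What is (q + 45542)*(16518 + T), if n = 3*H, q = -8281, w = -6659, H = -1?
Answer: 1359840195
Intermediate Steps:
n = -3 (n = 3*(-1) = -3)
T = 19977 (T = -6659*(-3) = 19977)
(q + 45542)*(16518 + T) = (-8281 + 45542)*(16518 + 19977) = 37261*36495 = 1359840195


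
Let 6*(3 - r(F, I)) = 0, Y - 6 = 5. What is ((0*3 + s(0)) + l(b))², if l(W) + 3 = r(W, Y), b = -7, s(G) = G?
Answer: 0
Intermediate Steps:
Y = 11 (Y = 6 + 5 = 11)
r(F, I) = 3 (r(F, I) = 3 - ⅙*0 = 3 + 0 = 3)
l(W) = 0 (l(W) = -3 + 3 = 0)
((0*3 + s(0)) + l(b))² = ((0*3 + 0) + 0)² = ((0 + 0) + 0)² = (0 + 0)² = 0² = 0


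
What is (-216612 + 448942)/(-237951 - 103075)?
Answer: -16595/24359 ≈ -0.68127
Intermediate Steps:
(-216612 + 448942)/(-237951 - 103075) = 232330/(-341026) = 232330*(-1/341026) = -16595/24359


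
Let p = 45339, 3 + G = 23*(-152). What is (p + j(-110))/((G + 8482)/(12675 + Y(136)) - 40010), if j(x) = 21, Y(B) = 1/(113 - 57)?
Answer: -16098286680/14199429481 ≈ -1.1337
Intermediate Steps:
G = -3499 (G = -3 + 23*(-152) = -3 - 3496 = -3499)
Y(B) = 1/56
(p + j(-110))/((G + 8482)/(12675 + Y(136)) - 40010) = (45339 + 21)/((-3499 + 8482)/(12675 + 1/56) - 40010) = 45360/(4983/(709801/56) - 40010) = 45360/(4983*(56/709801) - 40010) = 45360/(279048/709801 - 40010) = 45360/(-28398858962/709801) = 45360*(-709801/28398858962) = -16098286680/14199429481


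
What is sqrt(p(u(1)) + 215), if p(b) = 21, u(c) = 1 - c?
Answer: 2*sqrt(59) ≈ 15.362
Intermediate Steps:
sqrt(p(u(1)) + 215) = sqrt(21 + 215) = sqrt(236) = 2*sqrt(59)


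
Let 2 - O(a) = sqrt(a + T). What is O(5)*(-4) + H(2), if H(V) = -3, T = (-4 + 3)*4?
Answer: -7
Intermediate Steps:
T = -4 (T = -1*4 = -4)
O(a) = 2 - sqrt(-4 + a) (O(a) = 2 - sqrt(a - 4) = 2 - sqrt(-4 + a))
O(5)*(-4) + H(2) = (2 - sqrt(-4 + 5))*(-4) - 3 = (2 - sqrt(1))*(-4) - 3 = (2 - 1*1)*(-4) - 3 = (2 - 1)*(-4) - 3 = 1*(-4) - 3 = -4 - 3 = -7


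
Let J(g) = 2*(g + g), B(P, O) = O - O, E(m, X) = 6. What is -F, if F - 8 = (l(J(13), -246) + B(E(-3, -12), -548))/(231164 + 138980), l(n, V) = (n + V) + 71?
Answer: -2961029/370144 ≈ -7.9997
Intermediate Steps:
B(P, O) = 0
J(g) = 4*g (J(g) = 2*(2*g) = 4*g)
l(n, V) = 71 + V + n (l(n, V) = (V + n) + 71 = 71 + V + n)
F = 2961029/370144 (F = 8 + ((71 - 246 + 4*13) + 0)/(231164 + 138980) = 8 + ((71 - 246 + 52) + 0)/370144 = 8 + (-123 + 0)*(1/370144) = 8 - 123*1/370144 = 8 - 123/370144 = 2961029/370144 ≈ 7.9997)
-F = -1*2961029/370144 = -2961029/370144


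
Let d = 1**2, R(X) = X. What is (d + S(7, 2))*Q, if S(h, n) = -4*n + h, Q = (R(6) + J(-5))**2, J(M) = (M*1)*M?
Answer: 0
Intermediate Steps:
d = 1
J(M) = M**2 (J(M) = M*M = M**2)
Q = 961 (Q = (6 + (-5)**2)**2 = (6 + 25)**2 = 31**2 = 961)
S(h, n) = h - 4*n
(d + S(7, 2))*Q = (1 + (7 - 4*2))*961 = (1 + (7 - 8))*961 = (1 - 1)*961 = 0*961 = 0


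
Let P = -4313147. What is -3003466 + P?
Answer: -7316613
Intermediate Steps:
-3003466 + P = -3003466 - 4313147 = -7316613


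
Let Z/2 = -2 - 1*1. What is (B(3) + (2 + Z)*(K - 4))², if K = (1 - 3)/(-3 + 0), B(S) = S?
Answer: 2401/9 ≈ 266.78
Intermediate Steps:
Z = -6 (Z = 2*(-2 - 1*1) = 2*(-2 - 1) = 2*(-3) = -6)
K = ⅔ (K = -2/(-3) = -2*(-⅓) = ⅔ ≈ 0.66667)
(B(3) + (2 + Z)*(K - 4))² = (3 + (2 - 6)*(⅔ - 4))² = (3 - 4*(-10/3))² = (3 + 40/3)² = (49/3)² = 2401/9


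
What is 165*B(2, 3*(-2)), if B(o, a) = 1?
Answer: 165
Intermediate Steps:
165*B(2, 3*(-2)) = 165*1 = 165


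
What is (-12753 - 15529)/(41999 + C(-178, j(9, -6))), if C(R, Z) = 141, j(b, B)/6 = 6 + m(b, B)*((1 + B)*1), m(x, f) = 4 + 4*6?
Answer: -14141/21070 ≈ -0.67114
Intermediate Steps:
m(x, f) = 28 (m(x, f) = 4 + 24 = 28)
j(b, B) = 204 + 168*B (j(b, B) = 6*(6 + 28*((1 + B)*1)) = 6*(6 + 28*(1 + B)) = 6*(6 + (28 + 28*B)) = 6*(34 + 28*B) = 204 + 168*B)
(-12753 - 15529)/(41999 + C(-178, j(9, -6))) = (-12753 - 15529)/(41999 + 141) = -28282/42140 = -28282*1/42140 = -14141/21070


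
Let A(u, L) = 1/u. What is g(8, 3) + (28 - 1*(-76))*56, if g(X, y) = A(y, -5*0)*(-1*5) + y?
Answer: 17476/3 ≈ 5825.3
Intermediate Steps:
g(X, y) = y - 5/y (g(X, y) = (-1*5)/y + y = -5/y + y = y - 5/y)
g(8, 3) + (28 - 1*(-76))*56 = (3 - 5/3) + (28 - 1*(-76))*56 = (3 - 5*⅓) + (28 + 76)*56 = (3 - 5/3) + 104*56 = 4/3 + 5824 = 17476/3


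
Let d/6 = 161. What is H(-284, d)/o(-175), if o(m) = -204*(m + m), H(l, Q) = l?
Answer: -71/17850 ≈ -0.0039776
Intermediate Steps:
d = 966 (d = 6*161 = 966)
o(m) = -408*m
H(-284, d)/o(-175) = -284/((-408*(-175))) = -284/71400 = -284*1/71400 = -71/17850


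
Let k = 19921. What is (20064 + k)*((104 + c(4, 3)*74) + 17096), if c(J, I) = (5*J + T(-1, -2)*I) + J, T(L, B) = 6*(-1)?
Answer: 705495340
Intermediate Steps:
T(L, B) = -6
c(J, I) = -6*I + 6*J (c(J, I) = (5*J - 6*I) + J = (-6*I + 5*J) + J = -6*I + 6*J)
(20064 + k)*((104 + c(4, 3)*74) + 17096) = (20064 + 19921)*((104 + (-6*3 + 6*4)*74) + 17096) = 39985*((104 + (-18 + 24)*74) + 17096) = 39985*((104 + 6*74) + 17096) = 39985*((104 + 444) + 17096) = 39985*(548 + 17096) = 39985*17644 = 705495340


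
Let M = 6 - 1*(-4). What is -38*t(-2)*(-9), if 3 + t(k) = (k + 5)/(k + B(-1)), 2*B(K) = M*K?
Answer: -8208/7 ≈ -1172.6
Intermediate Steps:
M = 10 (M = 6 + 4 = 10)
B(K) = 5*K (B(K) = (10*K)/2 = 5*K)
t(k) = -3 + (5 + k)/(-5 + k) (t(k) = -3 + (k + 5)/(k + 5*(-1)) = -3 + (5 + k)/(k - 5) = -3 + (5 + k)/(-5 + k))
-38*t(-2)*(-9) = -76*(10 - 1*(-2))/(-5 - 2)*(-9) = -76*(10 + 2)/(-7)*(-9) = -76*(-1)*12/7*(-9) = -38*(-24/7)*(-9) = (912/7)*(-9) = -8208/7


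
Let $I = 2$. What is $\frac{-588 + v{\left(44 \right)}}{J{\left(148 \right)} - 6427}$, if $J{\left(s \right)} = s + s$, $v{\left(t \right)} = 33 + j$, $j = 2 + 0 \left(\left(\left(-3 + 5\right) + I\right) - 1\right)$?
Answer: $\frac{553}{6131} \approx 0.090197$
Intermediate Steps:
$j = 2$ ($j = 2 + 0 \left(\left(\left(-3 + 5\right) + 2\right) - 1\right) = 2 + 0 \left(\left(2 + 2\right) - 1\right) = 2 + 0 \left(4 - 1\right) = 2 + 0 \cdot 3 = 2 + 0 = 2$)
$v{\left(t \right)} = 35$ ($v{\left(t \right)} = 33 + 2 = 35$)
$J{\left(s \right)} = 2 s$
$\frac{-588 + v{\left(44 \right)}}{J{\left(148 \right)} - 6427} = \frac{-588 + 35}{2 \cdot 148 - 6427} = - \frac{553}{296 - 6427} = - \frac{553}{-6131} = \left(-553\right) \left(- \frac{1}{6131}\right) = \frac{553}{6131}$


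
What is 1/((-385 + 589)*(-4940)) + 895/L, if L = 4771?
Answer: 69380033/369847920 ≈ 0.18759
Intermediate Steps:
1/((-385 + 589)*(-4940)) + 895/L = 1/((-385 + 589)*(-4940)) + 895/4771 = -1/4940/204 + 895*(1/4771) = (1/204)*(-1/4940) + 895/4771 = -1/1007760 + 895/4771 = 69380033/369847920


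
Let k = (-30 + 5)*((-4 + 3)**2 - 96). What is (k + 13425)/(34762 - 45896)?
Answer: -7900/5567 ≈ -1.4191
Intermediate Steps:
k = 2375 (k = -25*((-1)**2 - 96) = -25*(1 - 96) = -25*(-95) = 2375)
(k + 13425)/(34762 - 45896) = (2375 + 13425)/(34762 - 45896) = 15800/(-11134) = 15800*(-1/11134) = -7900/5567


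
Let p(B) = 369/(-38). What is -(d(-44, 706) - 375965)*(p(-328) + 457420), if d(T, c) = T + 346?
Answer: 6529620619833/38 ≈ 1.7183e+11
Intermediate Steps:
p(B) = -369/38 (p(B) = 369*(-1/38) = -369/38)
d(T, c) = 346 + T
-(d(-44, 706) - 375965)*(p(-328) + 457420) = -((346 - 44) - 375965)*(-369/38 + 457420) = -(302 - 375965)*17381591/38 = -(-375663)*17381591/38 = -1*(-6529620619833/38) = 6529620619833/38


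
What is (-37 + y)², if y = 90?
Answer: 2809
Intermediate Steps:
(-37 + y)² = (-37 + 90)² = 53² = 2809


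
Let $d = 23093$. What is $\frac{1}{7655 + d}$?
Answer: $\frac{1}{30748} \approx 3.2522 \cdot 10^{-5}$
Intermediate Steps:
$\frac{1}{7655 + d} = \frac{1}{7655 + 23093} = \frac{1}{30748}$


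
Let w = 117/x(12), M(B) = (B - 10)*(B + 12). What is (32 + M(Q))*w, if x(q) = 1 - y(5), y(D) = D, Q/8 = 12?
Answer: -272610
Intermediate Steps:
Q = 96 (Q = 8*12 = 96)
x(q) = -4 (x(q) = 1 - 1*5 = 1 - 5 = -4)
M(B) = (-10 + B)*(12 + B)
w = -117/4 (w = 117/(-4) = 117*(-¼) = -117/4 ≈ -29.250)
(32 + M(Q))*w = (32 + (-120 + 96² + 2*96))*(-117/4) = (32 + (-120 + 9216 + 192))*(-117/4) = (32 + 9288)*(-117/4) = 9320*(-117/4) = -272610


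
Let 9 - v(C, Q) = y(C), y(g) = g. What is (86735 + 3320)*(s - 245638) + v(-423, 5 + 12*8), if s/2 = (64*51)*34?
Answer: -2133042298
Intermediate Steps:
v(C, Q) = 9 - C
s = 221952 (s = 2*((64*51)*34) = 2*(3264*34) = 2*110976 = 221952)
(86735 + 3320)*(s - 245638) + v(-423, 5 + 12*8) = (86735 + 3320)*(221952 - 245638) + (9 - 1*(-423)) = 90055*(-23686) + (9 + 423) = -2133042730 + 432 = -2133042298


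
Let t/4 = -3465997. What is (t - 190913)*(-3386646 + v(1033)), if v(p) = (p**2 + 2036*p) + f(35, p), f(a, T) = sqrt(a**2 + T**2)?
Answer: 3041044874469 - 14054901*sqrt(1068314) ≈ 3.0265e+12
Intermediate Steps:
f(a, T) = sqrt(T**2 + a**2)
v(p) = p**2 + sqrt(1225 + p**2) + 2036*p (v(p) = (p**2 + 2036*p) + sqrt(p**2 + 35**2) = (p**2 + 2036*p) + sqrt(p**2 + 1225) = (p**2 + 2036*p) + sqrt(1225 + p**2) = p**2 + sqrt(1225 + p**2) + 2036*p)
t = -13863988 (t = 4*(-3465997) = -13863988)
(t - 190913)*(-3386646 + v(1033)) = (-13863988 - 190913)*(-3386646 + (1033**2 + sqrt(1225 + 1033**2) + 2036*1033)) = -14054901*(-3386646 + (1067089 + sqrt(1225 + 1067089) + 2103188)) = -14054901*(-3386646 + (1067089 + sqrt(1068314) + 2103188)) = -14054901*(-3386646 + (3170277 + sqrt(1068314))) = -14054901*(-216369 + sqrt(1068314)) = 3041044874469 - 14054901*sqrt(1068314)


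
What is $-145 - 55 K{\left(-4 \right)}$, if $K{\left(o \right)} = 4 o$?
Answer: $735$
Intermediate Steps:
$-145 - 55 K{\left(-4 \right)} = -145 - 55 \cdot 4 \left(-4\right) = -145 - -880 = -145 + 880 = 735$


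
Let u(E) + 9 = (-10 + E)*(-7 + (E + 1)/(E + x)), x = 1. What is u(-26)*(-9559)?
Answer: -1978713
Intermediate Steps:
u(E) = 51 - 6*E (u(E) = -9 + (-10 + E)*(-7 + (E + 1)/(E + 1)) = -9 + (-10 + E)*(-7 + (1 + E)/(1 + E)) = -9 + (-10 + E)*(-7 + 1) = -9 + (-10 + E)*(-6) = -9 + (60 - 6*E) = 51 - 6*E)
u(-26)*(-9559) = (51 - 6*(-26))*(-9559) = (51 + 156)*(-9559) = 207*(-9559) = -1978713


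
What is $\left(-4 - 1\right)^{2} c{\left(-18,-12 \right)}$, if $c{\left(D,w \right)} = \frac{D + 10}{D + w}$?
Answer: $\frac{20}{3} \approx 6.6667$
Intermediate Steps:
$c{\left(D,w \right)} = \frac{10 + D}{D + w}$
$\left(-4 - 1\right)^{2} c{\left(-18,-12 \right)} = \left(-4 - 1\right)^{2} \frac{10 - 18}{-18 - 12} = \left(-5\right)^{2} \frac{1}{-30} \left(-8\right) = 25 \left(\left(- \frac{1}{30}\right) \left(-8\right)\right) = 25 \cdot \frac{4}{15} = \frac{20}{3}$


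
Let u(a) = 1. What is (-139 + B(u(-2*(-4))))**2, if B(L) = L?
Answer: 19044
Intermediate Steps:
(-139 + B(u(-2*(-4))))**2 = (-139 + 1)**2 = (-138)**2 = 19044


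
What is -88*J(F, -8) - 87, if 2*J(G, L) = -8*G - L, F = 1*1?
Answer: -87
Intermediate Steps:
F = 1
J(G, L) = -4*G - L/2 (J(G, L) = (-8*G - L)/2 = (-L - 8*G)/2 = -4*G - L/2)
-88*J(F, -8) - 87 = -88*(-4*1 - ½*(-8)) - 87 = -88*(-4 + 4) - 87 = -88*0 - 87 = 0 - 87 = -87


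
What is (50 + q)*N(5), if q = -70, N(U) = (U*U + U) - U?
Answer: -500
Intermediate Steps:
N(U) = U² (N(U) = (U² + U) - U = (U + U²) - U = U²)
(50 + q)*N(5) = (50 - 70)*5² = -20*25 = -500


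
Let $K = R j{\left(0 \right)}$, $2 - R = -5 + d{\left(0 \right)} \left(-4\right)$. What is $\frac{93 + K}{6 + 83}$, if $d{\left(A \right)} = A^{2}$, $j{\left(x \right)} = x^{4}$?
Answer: $\frac{93}{89} \approx 1.0449$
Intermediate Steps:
$R = 7$ ($R = 2 - \left(-5 + 0^{2} \left(-4\right)\right) = 2 - \left(-5 + 0 \left(-4\right)\right) = 2 - \left(-5 + 0\right) = 2 - -5 = 2 + 5 = 7$)
$K = 0$ ($K = 7 \cdot 0^{4} = 7 \cdot 0 = 0$)
$\frac{93 + K}{6 + 83} = \frac{93 + 0}{6 + 83} = \frac{93}{89}$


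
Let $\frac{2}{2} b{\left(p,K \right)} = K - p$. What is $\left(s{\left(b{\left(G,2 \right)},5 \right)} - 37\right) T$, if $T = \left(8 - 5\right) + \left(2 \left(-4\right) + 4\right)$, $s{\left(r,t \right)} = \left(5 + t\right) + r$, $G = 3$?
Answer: $28$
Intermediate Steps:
$b{\left(p,K \right)} = K - p$
$s{\left(r,t \right)} = 5 + r + t$
$T = -1$ ($T = 3 + \left(-8 + 4\right) = 3 - 4 = -1$)
$\left(s{\left(b{\left(G,2 \right)},5 \right)} - 37\right) T = \left(\left(5 + \left(2 - 3\right) + 5\right) - 37\right) \left(-1\right) = \left(\left(5 - 1 + 5\right) - 37\right) \left(-1\right) = \left(9 - 37\right) \left(-1\right) = \left(-28\right) \left(-1\right) = 28$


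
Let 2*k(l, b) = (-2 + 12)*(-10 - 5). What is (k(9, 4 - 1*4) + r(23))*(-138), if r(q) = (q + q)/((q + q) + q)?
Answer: 10258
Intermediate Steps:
k(l, b) = -75 (k(l, b) = ((-2 + 12)*(-10 - 5))/2 = (10*(-15))/2 = (½)*(-150) = -75)
r(q) = ⅔ (r(q) = (2*q)/(2*q + q) = (2*q)/((3*q)) = (2*q)*(1/(3*q)) = ⅔)
(k(9, 4 - 1*4) + r(23))*(-138) = (-75 + ⅔)*(-138) = -223/3*(-138) = 10258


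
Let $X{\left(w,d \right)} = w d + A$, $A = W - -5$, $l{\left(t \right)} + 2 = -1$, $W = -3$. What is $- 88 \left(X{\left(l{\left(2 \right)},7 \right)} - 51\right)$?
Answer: $6160$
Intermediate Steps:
$l{\left(t \right)} = -3$ ($l{\left(t \right)} = -2 - 1 = -3$)
$A = 2$ ($A = -3 - -5 = -3 + 5 = 2$)
$X{\left(w,d \right)} = 2 + d w$ ($X{\left(w,d \right)} = w d + 2 = d w + 2 = 2 + d w$)
$- 88 \left(X{\left(l{\left(2 \right)},7 \right)} - 51\right) = - 88 \left(\left(2 + 7 \left(-3\right)\right) - 51\right) = - 88 \left(\left(2 - 21\right) - 51\right) = - 88 \left(-19 - 51\right) = \left(-88\right) \left(-70\right) = 6160$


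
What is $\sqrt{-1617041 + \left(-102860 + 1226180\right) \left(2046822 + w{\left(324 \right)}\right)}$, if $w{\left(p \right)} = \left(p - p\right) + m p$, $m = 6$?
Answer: $\sqrt{2301418206079} \approx 1.517 \cdot 10^{6}$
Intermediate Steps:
$w{\left(p \right)} = 6 p$ ($w{\left(p \right)} = \left(p - p\right) + 6 p = 0 + 6 p = 6 p$)
$\sqrt{-1617041 + \left(-102860 + 1226180\right) \left(2046822 + w{\left(324 \right)}\right)} = \sqrt{-1617041 + \left(-102860 + 1226180\right) \left(2046822 + 6 \cdot 324\right)} = \sqrt{-1617041 + 1123320 \left(2046822 + 1944\right)} = \sqrt{-1617041 + 1123320 \cdot 2048766} = \sqrt{-1617041 + 2301419823120} = \sqrt{2301418206079}$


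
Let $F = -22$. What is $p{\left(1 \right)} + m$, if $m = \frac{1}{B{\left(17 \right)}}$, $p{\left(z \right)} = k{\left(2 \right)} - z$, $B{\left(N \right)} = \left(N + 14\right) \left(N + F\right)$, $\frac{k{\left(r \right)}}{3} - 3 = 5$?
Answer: $\frac{3564}{155} \approx 22.994$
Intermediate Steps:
$k{\left(r \right)} = 24$ ($k{\left(r \right)} = 9 + 3 \cdot 5 = 9 + 15 = 24$)
$B{\left(N \right)} = \left(-22 + N\right) \left(14 + N\right)$ ($B{\left(N \right)} = \left(N + 14\right) \left(N - 22\right) = \left(14 + N\right) \left(-22 + N\right) = \left(-22 + N\right) \left(14 + N\right)$)
$p{\left(z \right)} = 24 - z$
$m = - \frac{1}{155}$ ($m = \frac{1}{-308 + 17^{2} - 136} = \frac{1}{-308 + 289 - 136} = \frac{1}{-155} = - \frac{1}{155} \approx -0.0064516$)
$p{\left(1 \right)} + m = \left(24 - 1\right) - \frac{1}{155} = 23 - \frac{1}{155} = \frac{3564}{155}$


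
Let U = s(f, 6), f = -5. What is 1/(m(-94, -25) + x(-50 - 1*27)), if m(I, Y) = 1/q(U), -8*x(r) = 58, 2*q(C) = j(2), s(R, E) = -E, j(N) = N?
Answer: -4/25 ≈ -0.16000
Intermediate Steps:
U = -6 (U = -1*6 = -6)
q(C) = 1 (q(C) = (½)*2 = 1)
x(r) = -29/4 (x(r) = -⅛*58 = -29/4)
m(I, Y) = 1 (m(I, Y) = 1/1 = 1)
1/(m(-94, -25) + x(-50 - 1*27)) = 1/(1 - 29/4) = 1/(-25/4) = -4/25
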